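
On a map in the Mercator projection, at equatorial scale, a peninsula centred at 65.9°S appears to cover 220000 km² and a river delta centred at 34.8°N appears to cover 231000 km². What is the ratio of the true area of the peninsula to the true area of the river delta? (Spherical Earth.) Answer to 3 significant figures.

On Mercator the areal scale is sec²φ, so true area = apparent × cos²φ.
True area of peninsula: 220000 × cos²(65.9°) = 220000 × 0.1667 = 36680 km².
True area of river delta: 231000 × cos²(34.8°) = 231000 × 0.6743 = 155800 km².
Ratio = 36680 / 155800 ≈ 0.235.

0.235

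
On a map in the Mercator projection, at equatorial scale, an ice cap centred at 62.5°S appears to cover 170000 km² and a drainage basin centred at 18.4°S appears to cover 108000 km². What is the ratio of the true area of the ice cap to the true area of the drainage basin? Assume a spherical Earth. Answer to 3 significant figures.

On Mercator the areal scale is sec²φ, so true area = apparent × cos²φ.
True area of ice cap: 170000 × cos²(62.5°) = 170000 × 0.2132 = 36250 km².
True area of drainage basin: 108000 × cos²(18.4°) = 108000 × 0.9004 = 97240 km².
Ratio = 36250 / 97240 ≈ 0.373.

0.373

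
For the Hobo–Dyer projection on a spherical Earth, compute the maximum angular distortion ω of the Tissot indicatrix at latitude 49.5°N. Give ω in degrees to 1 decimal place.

22.8°

The Hobo–Dyer projection is cylindrical equal-area with φ₀ = 37.5°. For cylindrical equal-area with standard parallel φ₀, h = cos φ / cos φ₀ and k = cos φ₀ / cos φ, so h·k = 1.
At 49.5°: h = 0.8186, k = 1.222; principal scales a = 1.222, b = 0.8186.
sin(ω/2) = (a − b)/(a + b) = 0.4030/2.040 = 0.1975, so ω = 2 arcsin(0.1975) ≈ 22.8°.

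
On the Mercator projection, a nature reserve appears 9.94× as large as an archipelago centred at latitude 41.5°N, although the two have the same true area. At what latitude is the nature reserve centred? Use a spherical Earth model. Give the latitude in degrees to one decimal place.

On Mercator, (apparent₁)/(apparent₂) = sec²φ₁ / sec²φ₂ when true areas are equal.
cos²φ₂ / cos²φ₁ = 9.94  ⇒  cos φ₁ = cos 41.5° / √9.94 = 0.7490/3.153 = 0.2376.
φ₁ = arccos(0.2376) ≈ 76.3°.

76.3°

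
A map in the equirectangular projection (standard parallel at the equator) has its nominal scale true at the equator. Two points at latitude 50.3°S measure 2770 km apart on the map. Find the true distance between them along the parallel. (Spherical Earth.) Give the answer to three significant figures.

1770 km

Plate carrée maps x = Rλ, y = Rφ. The meridian scale is h = 1 and the parallel scale is k = 1/cos φ = sec φ.
Along the parallel at 50.3°, map distances are exaggerated by k = sec 50.3° = 1.566.
True distance = 2770 / 1.566 = 2770 × cos 50.3° ≈ 1770 km.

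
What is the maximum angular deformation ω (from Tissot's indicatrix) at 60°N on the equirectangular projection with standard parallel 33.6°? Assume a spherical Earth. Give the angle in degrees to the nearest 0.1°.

With standard parallel φ₀ = 33.6°, the equirectangular projection gives x = Rλ cos φ₀, y = Rφ, so h = 1 and k = cos 33.6° / cos φ.
At 60°: h = 1.000, k = 1.666; principal scales a = 1.666, b = 1.000.
sin(ω/2) = (a − b)/(a + b) = 0.6658/2.666 = 0.2498, so ω = 2 arcsin(0.2498) ≈ 28.9°.

28.9°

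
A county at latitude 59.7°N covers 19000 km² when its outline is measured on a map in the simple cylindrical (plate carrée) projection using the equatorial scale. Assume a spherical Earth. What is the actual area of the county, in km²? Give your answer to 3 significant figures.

9590 km²

For the equirectangular projection with φ₀ = 0 (plate carrée), h = 1 along meridians and k = sec φ along parallels.
Areal scale = h·k = 1 × sec φ; at 59.7°, h = 1.000, k = 1.982, so h·k = 1.982.
True area = apparent / (areal scale) = 19000 / 1.982 ≈ 9590 km².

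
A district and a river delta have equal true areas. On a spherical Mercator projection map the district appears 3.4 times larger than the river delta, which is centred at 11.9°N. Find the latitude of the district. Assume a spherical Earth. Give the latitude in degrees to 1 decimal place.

For equal true areas on Mercator, apparent areas scale as sec²φ, so the ratio is cos²φ₂ / cos²φ₁.
cos²φ₂ / cos²φ₁ = 3.4  ⇒  cos φ₁ = cos 11.9° / √3.4 = 0.9785/1.844 = 0.5307.
φ₁ = arccos(0.5307) ≈ 57.9°.

57.9°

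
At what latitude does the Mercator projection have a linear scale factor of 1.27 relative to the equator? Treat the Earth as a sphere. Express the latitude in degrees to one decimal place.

38.1°

Mercator scale is k = sec φ = 1/cos φ.
1/cos φ = 1.27  ⇒  cos φ = 0.7874  ⇒  φ = arccos(0.7874) ≈ 38.1°.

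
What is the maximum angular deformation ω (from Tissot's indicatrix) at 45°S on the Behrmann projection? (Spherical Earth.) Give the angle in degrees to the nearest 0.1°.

23.1°

Behrmann is a cylindrical equal-area projection with standard parallels at ±30°. Cylindrical equal-area (φ₀ = 30°): h = cos φ / cos 30° along meridians, k = cos 30° / cos φ along parallels; h·k = 1.
At 45°: h = 0.8165, k = 1.225; principal scales a = 1.225, b = 0.8165.
sin(ω/2) = (a − b)/(a + b) = 0.4082/2.041 = 0.2000, so ω = 2 arcsin(0.2000) ≈ 23.1°.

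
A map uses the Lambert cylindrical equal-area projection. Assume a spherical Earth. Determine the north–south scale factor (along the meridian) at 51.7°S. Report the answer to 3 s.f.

The Lambert cylindrical equal-area projection is the cylindrical equal-area projection with its standard parallel at the equator (φ₀ = 0). Cylindrical equal-area (φ₀ = 0°): h = cos φ / cos 0° along meridians, k = cos 0° / cos φ along parallels; h·k = 1.
h = cos 51.7° / cos 0° = 0.6198/1.000 = 0.6198.

0.620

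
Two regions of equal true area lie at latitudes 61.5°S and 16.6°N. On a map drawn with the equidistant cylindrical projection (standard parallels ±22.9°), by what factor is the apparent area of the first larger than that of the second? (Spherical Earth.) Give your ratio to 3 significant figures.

2.01

The equidistant cylindrical projection with φ₀ = 22.9° has h = 1 (meridians true) and k = cos φ₀ / cos φ along parallels.
Areal scale at 61.5°: h·k = 1.000 × 1.931 = 1.931.
Areal scale at 16.6°: h·k = 1.000 × 0.9612 = 0.9612.
Ratio = 1.931/0.9612 ≈ 2.01.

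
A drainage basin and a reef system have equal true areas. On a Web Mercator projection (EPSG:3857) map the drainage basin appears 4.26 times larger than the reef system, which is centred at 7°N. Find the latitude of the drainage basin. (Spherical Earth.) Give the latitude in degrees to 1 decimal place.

On Mercator, (apparent₁)/(apparent₂) = sec²φ₁ / sec²φ₂ when true areas are equal.
cos²φ₂ / cos²φ₁ = 4.26  ⇒  cos φ₁ = cos 7° / √4.26 = 0.9925/2.064 = 0.4809.
φ₁ = arccos(0.4809) ≈ 61.3°.

61.3°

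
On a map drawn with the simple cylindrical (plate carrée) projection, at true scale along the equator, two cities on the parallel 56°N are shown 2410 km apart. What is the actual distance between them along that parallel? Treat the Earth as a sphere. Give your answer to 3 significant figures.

Plate carrée maps x = Rλ, y = Rφ. The meridian scale is h = 1 and the parallel scale is k = 1/cos φ = sec φ.
Along the parallel at 56°, map distances are exaggerated by k = sec 56° = 1.788.
True distance = 2410 / 1.788 = 2410 × cos 56° ≈ 1350 km.

1350 km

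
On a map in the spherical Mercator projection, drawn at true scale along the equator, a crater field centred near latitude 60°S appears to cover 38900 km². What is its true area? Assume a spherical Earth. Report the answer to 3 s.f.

9730 km²

For Mercator, h = k = sec φ (a conformal cylindrical projection has a single point scale, 1/cos φ).
Areal scale = k² = sec²φ = 1/cos²(60°) = 1/0.5000² = 4.000.
True area = apparent / (areal scale) = 38900 / 4.000 ≈ 9730 km².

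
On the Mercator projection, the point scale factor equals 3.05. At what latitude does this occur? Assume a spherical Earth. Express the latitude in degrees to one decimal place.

70.9°

Mercator scale is k = sec φ = 1/cos φ.
1/cos φ = 3.05  ⇒  cos φ = 0.3279  ⇒  φ = arccos(0.3279) ≈ 70.9°.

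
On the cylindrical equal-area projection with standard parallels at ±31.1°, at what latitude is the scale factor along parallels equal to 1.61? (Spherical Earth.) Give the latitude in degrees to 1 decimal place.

A cylindrical equal-area projection with standard parallel φ₀ has meridian scale h = cos φ / cos φ₀ and parallel scale k = cos φ₀ / cos φ (so areas are preserved, h·k = 1).
k = cos φ₀ / cos φ = 1.61  ⇒  cos φ = cos 31.1° / 1.61 = 0.5318.
φ = arccos(0.5318) ≈ 57.9°.

57.9°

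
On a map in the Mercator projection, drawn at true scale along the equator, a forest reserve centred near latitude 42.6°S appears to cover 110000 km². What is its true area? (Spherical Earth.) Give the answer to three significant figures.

Mercator is conformal, so the point scale is isotropic: h = k = sec φ = 1/cos φ.
Areal scale = k² = sec²φ = 1/cos²(42.6°) = 1/0.7361² = 1.846.
True area = apparent / (areal scale) = 110000 / 1.846 ≈ 59600 km².

59600 km²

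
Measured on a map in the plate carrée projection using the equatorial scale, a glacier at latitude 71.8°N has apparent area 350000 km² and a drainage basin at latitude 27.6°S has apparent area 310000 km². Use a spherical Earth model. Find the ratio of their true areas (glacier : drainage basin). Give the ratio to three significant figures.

0.398

Plate carrée has h = 1 and k = sec φ, giving areal scale sec φ; true area = (apparent area) · cos φ.
True area of glacier: 350000 × cos(71.8°) = 350000 × 0.3123 = 109300 km².
True area of drainage basin: 310000 × cos(27.6°) = 310000 × 0.8862 = 274700 km².
Ratio = 109300 / 274700 ≈ 0.398.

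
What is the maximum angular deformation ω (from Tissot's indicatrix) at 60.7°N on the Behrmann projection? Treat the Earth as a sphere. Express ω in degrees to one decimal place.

62.1°

The Behrmann projection is cylindrical equal-area with φ₀ = 30°. A cylindrical equal-area projection with standard parallel φ₀ has meridian scale h = cos φ / cos φ₀ and parallel scale k = cos φ₀ / cos φ (so areas are preserved, h·k = 1).
At 60.7°: h = 0.5651, k = 1.770; principal scales a = 1.770, b = 0.5651.
sin(ω/2) = (a − b)/(a + b) = 1.205/2.335 = 0.5159, so ω = 2 arcsin(0.5159) ≈ 62.1°.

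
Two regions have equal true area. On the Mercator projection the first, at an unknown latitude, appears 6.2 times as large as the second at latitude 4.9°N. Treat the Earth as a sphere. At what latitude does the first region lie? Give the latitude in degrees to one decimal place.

For equal true areas on Mercator, apparent areas scale as sec²φ, so the ratio is cos²φ₂ / cos²φ₁.
cos²φ₂ / cos²φ₁ = 6.2  ⇒  cos φ₁ = cos 4.9° / √6.2 = 0.9963/2.490 = 0.4001.
φ₁ = arccos(0.4001) ≈ 66.4°.

66.4°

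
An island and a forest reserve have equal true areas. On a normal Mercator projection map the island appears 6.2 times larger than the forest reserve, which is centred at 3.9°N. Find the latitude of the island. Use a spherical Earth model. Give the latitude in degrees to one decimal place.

Mercator areal scale is sec²φ, so apparent-area ratio = sec²φ₁ / sec²φ₂ = cos²φ₂ / cos²φ₁.
cos²φ₂ / cos²φ₁ = 6.2  ⇒  cos φ₁ = cos 3.9° / √6.2 = 0.9977/2.490 = 0.4007.
φ₁ = arccos(0.4007) ≈ 66.4°.

66.4°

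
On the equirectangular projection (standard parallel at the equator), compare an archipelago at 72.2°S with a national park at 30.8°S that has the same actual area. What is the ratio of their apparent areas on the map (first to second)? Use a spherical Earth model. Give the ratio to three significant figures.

Plate carrée maps x = Rλ, y = Rφ. The meridian scale is h = 1 and the parallel scale is k = 1/cos φ = sec φ.
Areal scale at 72.2°: h·k = 1.000 × 3.271 = 3.271.
Areal scale at 30.8°: h·k = 1.000 × 1.164 = 1.164.
Ratio = 3.271/1.164 ≈ 2.81.

2.81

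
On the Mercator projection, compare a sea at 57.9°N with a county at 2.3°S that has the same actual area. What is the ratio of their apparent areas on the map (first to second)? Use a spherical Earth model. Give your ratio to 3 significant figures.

On Mercator, area is exaggerated by sec²φ = 1/cos²φ.
At 57.9°: sec²(57.9°) = 1/0.5314² = 3.541.
At 2.3°: sec²(2.3°) = 1/0.9992² = 1.002.
Ratio = 3.541/1.002 = cos²(2.3°)/cos²(57.9°) ≈ 3.54.

3.54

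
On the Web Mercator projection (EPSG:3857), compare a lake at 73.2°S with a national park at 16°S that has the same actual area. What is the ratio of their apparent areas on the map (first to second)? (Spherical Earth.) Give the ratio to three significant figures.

11.1

Mercator areal scale is sec²φ.
At 73.2°: sec²(73.2°) = 1/0.2890² = 11.97.
At 16°: sec²(16°) = 1/0.9613² = 1.082.
Ratio = 11.97/1.082 = cos²(16°)/cos²(73.2°) ≈ 11.1.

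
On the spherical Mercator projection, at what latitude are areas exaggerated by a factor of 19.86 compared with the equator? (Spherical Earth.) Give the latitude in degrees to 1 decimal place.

77.0°

Mercator areal scale is sec²φ.
sec²φ = 19.86  ⇒  cos²φ = 0.05035  ⇒  cos φ = 0.2244.
φ = arccos(0.2244) ≈ 77.0°.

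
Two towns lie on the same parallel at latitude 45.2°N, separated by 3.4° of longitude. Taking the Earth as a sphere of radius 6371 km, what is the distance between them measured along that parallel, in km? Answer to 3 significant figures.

Arc length along a parallel = R cos φ · Δλ (with Δλ in radians).
= 6371 × cos 45.2° × (3.4° × π/180) = 6371 × 0.7046 × 0.05934 ≈ 266 km.

266 km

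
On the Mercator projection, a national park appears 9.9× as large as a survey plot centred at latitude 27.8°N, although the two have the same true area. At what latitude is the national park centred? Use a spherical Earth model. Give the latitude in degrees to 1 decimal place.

73.7°

For equal true areas on Mercator, apparent areas scale as sec²φ, so the ratio is cos²φ₂ / cos²φ₁.
cos²φ₂ / cos²φ₁ = 9.9  ⇒  cos φ₁ = cos 27.8° / √9.9 = 0.8846/3.146 = 0.2811.
φ₁ = arccos(0.2811) ≈ 73.7°.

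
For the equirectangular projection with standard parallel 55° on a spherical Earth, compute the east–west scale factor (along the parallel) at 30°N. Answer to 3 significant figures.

0.662

In the equirectangular projection with standard parallel φ₀ = 55° (x = Rλ cos φ₀, y = Rφ), meridians are true-scale (h = 1) and the parallel scale is k = cos φ₀ / cos φ.
k = cos 55° / cos 30° = 0.5736/0.8660 = 0.6623.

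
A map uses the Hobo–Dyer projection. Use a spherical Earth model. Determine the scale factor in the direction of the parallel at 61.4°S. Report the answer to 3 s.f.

1.66

The Hobo–Dyer projection is cylindrical equal-area with φ₀ = 37.5°. For cylindrical equal-area with standard parallel φ₀, h = cos φ / cos φ₀ and k = cos φ₀ / cos φ, so h·k = 1.
k = cos 37.5° / cos 61.4° = 0.7934/0.4787 = 1.657.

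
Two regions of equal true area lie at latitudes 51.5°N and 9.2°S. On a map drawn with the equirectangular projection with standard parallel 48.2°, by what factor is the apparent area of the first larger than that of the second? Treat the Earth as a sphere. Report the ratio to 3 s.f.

1.59

In the equirectangular projection with standard parallel φ₀ = 48.2° (x = Rλ cos φ₀, y = Rφ), meridians are true-scale (h = 1) and the parallel scale is k = cos φ₀ / cos φ.
Areal scale at 51.5°: h·k = 1.000 × 1.071 = 1.071.
Areal scale at 9.2°: h·k = 1.000 × 0.6752 = 0.6752.
Ratio = 1.071/0.6752 ≈ 1.59.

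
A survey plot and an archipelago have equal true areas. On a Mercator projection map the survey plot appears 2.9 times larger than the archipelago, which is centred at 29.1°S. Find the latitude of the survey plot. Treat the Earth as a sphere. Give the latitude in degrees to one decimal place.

59.1°

On Mercator, (apparent₁)/(apparent₂) = sec²φ₁ / sec²φ₂ when true areas are equal.
cos²φ₂ / cos²φ₁ = 2.9  ⇒  cos φ₁ = cos 29.1° / √2.9 = 0.8738/1.703 = 0.5131.
φ₁ = arccos(0.5131) ≈ 59.1°.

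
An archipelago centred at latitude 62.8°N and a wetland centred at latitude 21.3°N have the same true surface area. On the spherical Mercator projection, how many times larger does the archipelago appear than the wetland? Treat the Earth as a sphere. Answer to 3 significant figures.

Mercator areal scale is sec²φ.
At 62.8°: sec²(62.8°) = 1/0.4571² = 4.786.
At 21.3°: sec²(21.3°) = 1/0.9317² = 1.152.
Ratio = 4.786/1.152 = cos²(21.3°)/cos²(62.8°) ≈ 4.15.

4.15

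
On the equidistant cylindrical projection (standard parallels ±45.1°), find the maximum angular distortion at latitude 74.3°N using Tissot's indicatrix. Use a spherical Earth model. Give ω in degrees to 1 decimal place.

52.9°

The equidistant cylindrical projection with φ₀ = 45.1° has h = 1 (meridians true) and k = cos φ₀ / cos φ along parallels.
At 74.3°: h = 1.000, k = 2.609; principal scales a = 2.609, b = 1.000.
sin(ω/2) = (a − b)/(a + b) = 1.609/3.609 = 0.4458, so ω = 2 arcsin(0.4458) ≈ 52.9°.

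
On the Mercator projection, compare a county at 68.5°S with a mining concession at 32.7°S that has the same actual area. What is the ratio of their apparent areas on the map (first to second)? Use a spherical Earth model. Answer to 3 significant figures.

Mercator areal scale is sec²φ.
At 68.5°: sec²(68.5°) = 1/0.3665² = 7.445.
At 32.7°: sec²(32.7°) = 1/0.8415² = 1.412.
Ratio = 7.445/1.412 = cos²(32.7°)/cos²(68.5°) ≈ 5.27.

5.27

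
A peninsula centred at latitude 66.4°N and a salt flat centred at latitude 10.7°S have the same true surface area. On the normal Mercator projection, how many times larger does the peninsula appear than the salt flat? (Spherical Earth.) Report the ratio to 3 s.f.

6.02

Mercator areal scale is sec²φ.
At 66.4°: sec²(66.4°) = 1/0.4003² = 6.239.
At 10.7°: sec²(10.7°) = 1/0.9826² = 1.036.
Ratio = 6.239/1.036 = cos²(10.7°)/cos²(66.4°) ≈ 6.02.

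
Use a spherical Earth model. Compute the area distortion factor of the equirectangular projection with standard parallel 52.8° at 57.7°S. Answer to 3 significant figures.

1.13

The equidistant cylindrical projection with φ₀ = 52.8° has h = 1 (meridians true) and k = cos φ₀ / cos φ along parallels.
Areal scale = h·k = 1 × cos φ₀ / cos φ; at 57.7°, h = 1.000, k = 1.131, so h·k = 1.131.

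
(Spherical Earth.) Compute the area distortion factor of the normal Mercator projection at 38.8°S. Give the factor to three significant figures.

The Mercator projection is conformal; its linear scale factor is the same in every direction and equals sec φ = 1/cos φ.
Areal scale = k² = sec²φ = 1/cos²(38.8°) = 1/0.7793² = 1.646.

1.65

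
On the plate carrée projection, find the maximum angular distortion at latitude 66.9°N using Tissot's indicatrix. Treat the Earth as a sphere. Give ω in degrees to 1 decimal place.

51.8°

Plate carrée maps x = Rλ, y = Rφ. The meridian scale is h = 1 and the parallel scale is k = 1/cos φ = sec φ.
At 66.9°: h = 1.000, k = 2.549; principal scales a = 2.549, b = 1.000.
sin(ω/2) = (a − b)/(a + b) = 1.549/3.549 = 0.4364, so ω = 2 arcsin(0.4364) ≈ 51.8°.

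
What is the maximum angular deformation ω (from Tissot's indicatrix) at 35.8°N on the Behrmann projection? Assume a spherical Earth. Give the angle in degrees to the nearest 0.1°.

Behrmann is a cylindrical equal-area projection with standard parallels at ±30°. Cylindrical equal-area (φ₀ = 30°): h = cos φ / cos 30° along meridians, k = cos 30° / cos φ along parallels; h·k = 1.
At 35.8°: h = 0.9365, k = 1.068; principal scales a = 1.068, b = 0.9365.
sin(ω/2) = (a − b)/(a + b) = 0.1312/2.004 = 0.06547, so ω = 2 arcsin(0.06547) ≈ 7.5°.

7.5°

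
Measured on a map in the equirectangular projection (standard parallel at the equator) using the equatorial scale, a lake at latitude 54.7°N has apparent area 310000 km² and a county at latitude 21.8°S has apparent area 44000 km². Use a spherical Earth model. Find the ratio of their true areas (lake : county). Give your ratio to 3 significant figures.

Plate carrée has h = 1 and k = sec φ, giving areal scale sec φ; true area = (apparent area) · cos φ.
True area of lake: 310000 × cos(54.7°) = 310000 × 0.5779 = 179100 km².
True area of county: 44000 × cos(21.8°) = 44000 × 0.9285 = 40850 km².
Ratio = 179100 / 40850 ≈ 4.38.

4.38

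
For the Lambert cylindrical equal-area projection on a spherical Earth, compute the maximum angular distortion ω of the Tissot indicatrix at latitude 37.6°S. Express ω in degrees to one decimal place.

The Lambert cylindrical equal-area projection is the cylindrical equal-area projection with its standard parallel at the equator (φ₀ = 0). Cylindrical equal-area (φ₀ = 0°): h = cos φ / cos 0° along meridians, k = cos 0° / cos φ along parallels; h·k = 1.
At 37.6°: h = 0.7923, k = 1.262; principal scales a = 1.262, b = 0.7923.
sin(ω/2) = (a − b)/(a + b) = 0.4699/2.054 = 0.2287, so ω = 2 arcsin(0.2287) ≈ 26.4°.

26.4°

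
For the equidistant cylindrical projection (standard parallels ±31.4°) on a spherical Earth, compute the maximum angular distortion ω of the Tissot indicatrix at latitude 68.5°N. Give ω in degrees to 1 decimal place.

47.1°

The equidistant cylindrical projection with φ₀ = 31.4° has h = 1 (meridians true) and k = cos φ₀ / cos φ along parallels.
At 68.5°: h = 1.000, k = 2.329; principal scales a = 2.329, b = 1.000.
sin(ω/2) = (a − b)/(a + b) = 1.329/3.329 = 0.3992, so ω = 2 arcsin(0.3992) ≈ 47.1°.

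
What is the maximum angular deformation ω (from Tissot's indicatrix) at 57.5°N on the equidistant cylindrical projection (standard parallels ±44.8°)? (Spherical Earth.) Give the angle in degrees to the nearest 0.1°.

15.9°

The equidistant cylindrical projection with φ₀ = 44.8° has h = 1 (meridians true) and k = cos φ₀ / cos φ along parallels.
At 57.5°: h = 1.000, k = 1.321; principal scales a = 1.321, b = 1.000.
sin(ω/2) = (a − b)/(a + b) = 0.3206/2.321 = 0.1382, so ω = 2 arcsin(0.1382) ≈ 15.9°.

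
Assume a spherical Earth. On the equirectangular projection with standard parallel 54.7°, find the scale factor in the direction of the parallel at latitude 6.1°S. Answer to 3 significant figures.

The equidistant cylindrical projection with φ₀ = 54.7° has h = 1 (meridians true) and k = cos φ₀ / cos φ along parallels.
k = cos 54.7° / cos 6.1° = 0.5779/0.9943 = 0.5811.

0.581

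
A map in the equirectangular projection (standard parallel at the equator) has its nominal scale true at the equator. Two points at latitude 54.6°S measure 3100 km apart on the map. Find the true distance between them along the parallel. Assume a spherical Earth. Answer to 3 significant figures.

In the plate carrée (x = Rλ, y = Rφ), meridians are true-scale (h = 1) and parallels are stretched by k = sec φ.
Along the parallel at 54.6°, map distances are exaggerated by k = sec 54.6° = 1.726.
True distance = 3100 / 1.726 = 3100 × cos 54.6° ≈ 1800 km.

1800 km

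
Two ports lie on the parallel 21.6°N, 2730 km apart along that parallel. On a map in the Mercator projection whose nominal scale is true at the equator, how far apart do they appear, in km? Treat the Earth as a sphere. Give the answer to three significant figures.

For Mercator, h = k = sec φ (a conformal cylindrical projection has a single point scale, 1/cos φ).
Along the parallel, k = sec 21.6° = 1/0.9298 = 1.076.
Map distance = 2730 × 1.076 ≈ 2940 km.

2940 km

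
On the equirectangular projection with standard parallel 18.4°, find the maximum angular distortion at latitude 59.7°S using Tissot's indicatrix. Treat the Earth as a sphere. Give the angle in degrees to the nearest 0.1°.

35.6°

The equidistant cylindrical projection with φ₀ = 18.4° has h = 1 (meridians true) and k = cos φ₀ / cos φ along parallels.
At 59.7°: h = 1.000, k = 1.881; principal scales a = 1.881, b = 1.000.
sin(ω/2) = (a − b)/(a + b) = 0.8807/2.881 = 0.3057, so ω = 2 arcsin(0.3057) ≈ 35.6°.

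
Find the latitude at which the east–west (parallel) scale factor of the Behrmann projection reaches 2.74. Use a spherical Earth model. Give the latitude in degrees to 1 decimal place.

The Behrmann projection is cylindrical equal-area with φ₀ = 30°. For cylindrical equal-area with standard parallel φ₀, h = cos φ / cos φ₀ and k = cos φ₀ / cos φ, so h·k = 1.
k = cos φ₀ / cos φ = 2.74  ⇒  cos φ = cos 30° / 2.74 = 0.3161.
φ = arccos(0.3161) ≈ 71.6°.

71.6°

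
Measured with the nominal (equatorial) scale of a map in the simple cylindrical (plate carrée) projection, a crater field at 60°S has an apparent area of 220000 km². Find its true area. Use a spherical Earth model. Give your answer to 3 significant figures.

In the plate carrée (x = Rλ, y = Rφ), meridians are true-scale (h = 1) and parallels are stretched by k = sec φ.
Areal scale = h·k = 1 × sec φ; at 60°, h = 1.000, k = 2.000, so h·k = 2.000.
True area = apparent / (areal scale) = 220000 / 2.000 ≈ 110000 km².

110000 km²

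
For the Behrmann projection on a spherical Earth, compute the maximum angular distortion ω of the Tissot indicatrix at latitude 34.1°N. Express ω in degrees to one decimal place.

5.1°

Behrmann is a cylindrical equal-area projection with standard parallels at ±30°. For cylindrical equal-area with standard parallel φ₀, h = cos φ / cos φ₀ and k = cos φ₀ / cos φ, so h·k = 1.
At 34.1°: h = 0.9562, k = 1.046; principal scales a = 1.046, b = 0.9562.
sin(ω/2) = (a − b)/(a + b) = 0.08969/2.002 = 0.04480, so ω = 2 arcsin(0.04480) ≈ 5.1°.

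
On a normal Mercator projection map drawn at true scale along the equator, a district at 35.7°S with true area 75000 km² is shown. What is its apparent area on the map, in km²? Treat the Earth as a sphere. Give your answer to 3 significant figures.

Mercator is conformal, so the point scale is isotropic: h = k = sec φ = 1/cos φ.
Areal scale = k² = sec²φ = 1/cos²(35.7°) = 1/0.8121² = 1.516.
Apparent area = 75000 × 1.516 ≈ 114000 km².

114000 km²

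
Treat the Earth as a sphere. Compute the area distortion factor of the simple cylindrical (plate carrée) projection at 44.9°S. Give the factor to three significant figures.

1.41

In the plate carrée (x = Rλ, y = Rφ), meridians are true-scale (h = 1) and parallels are stretched by k = sec φ.
Areal scale = h·k = 1 × sec φ; at 44.9°, h = 1.000, k = 1.412, so h·k = 1.412.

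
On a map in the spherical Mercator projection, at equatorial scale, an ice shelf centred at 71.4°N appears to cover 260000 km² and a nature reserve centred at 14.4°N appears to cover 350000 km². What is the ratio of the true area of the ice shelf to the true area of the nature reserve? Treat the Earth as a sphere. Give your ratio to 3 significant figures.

0.0806

Mercator's areal exaggeration is sec²φ; hence true area = (apparent area) · cos²φ.
True area of ice shelf: 260000 × cos²(71.4°) = 260000 × 0.1017 = 26450 km².
True area of nature reserve: 350000 × cos²(14.4°) = 350000 × 0.9382 = 328400 km².
Ratio = 26450 / 328400 ≈ 0.0806.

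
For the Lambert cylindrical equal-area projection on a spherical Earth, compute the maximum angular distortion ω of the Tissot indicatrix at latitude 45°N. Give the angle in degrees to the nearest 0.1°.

38.9°

The Lambert cylindrical equal-area projection is the cylindrical equal-area projection with its standard parallel at the equator (φ₀ = 0). Cylindrical equal-area (φ₀ = 0°): h = cos φ / cos 0° along meridians, k = cos 0° / cos φ along parallels; h·k = 1.
At 45°: h = 0.7071, k = 1.414; principal scales a = 1.414, b = 0.7071.
sin(ω/2) = (a − b)/(a + b) = 0.7071/2.121 = 0.3333, so ω = 2 arcsin(0.3333) ≈ 38.9°.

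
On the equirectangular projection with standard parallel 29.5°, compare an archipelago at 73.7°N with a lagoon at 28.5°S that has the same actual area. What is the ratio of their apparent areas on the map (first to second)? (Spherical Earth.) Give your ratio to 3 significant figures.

The equidistant cylindrical projection with φ₀ = 29.5° has h = 1 (meridians true) and k = cos φ₀ / cos φ along parallels.
Areal scale at 73.7°: h·k = 1.000 × 3.101 = 3.101.
Areal scale at 28.5°: h·k = 1.000 × 0.9904 = 0.9904.
Ratio = 3.101/0.9904 ≈ 3.13.

3.13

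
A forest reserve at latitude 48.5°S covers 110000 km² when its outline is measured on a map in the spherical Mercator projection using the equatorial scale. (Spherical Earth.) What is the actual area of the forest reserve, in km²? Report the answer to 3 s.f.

The Mercator projection is conformal; its linear scale factor is the same in every direction and equals sec φ = 1/cos φ.
Areal scale = k² = sec²φ = 1/cos²(48.5°) = 1/0.6626² = 2.278.
True area = apparent / (areal scale) = 110000 / 2.278 ≈ 48300 km².

48300 km²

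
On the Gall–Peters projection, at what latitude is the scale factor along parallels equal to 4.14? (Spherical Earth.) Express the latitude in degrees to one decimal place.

80.2°

Gall–Peters is a cylindrical equal-area projection with standard parallels at ±45°. A cylindrical equal-area projection with standard parallel φ₀ has meridian scale h = cos φ / cos φ₀ and parallel scale k = cos φ₀ / cos φ (so areas are preserved, h·k = 1).
k = cos φ₀ / cos φ = 4.14  ⇒  cos φ = cos 45° / 4.14 = 0.1708.
φ = arccos(0.1708) ≈ 80.2°.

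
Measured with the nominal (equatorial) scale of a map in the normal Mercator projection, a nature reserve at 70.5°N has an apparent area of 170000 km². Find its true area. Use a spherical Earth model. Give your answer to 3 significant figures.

The Mercator projection is conformal; its linear scale factor is the same in every direction and equals sec φ = 1/cos φ.
Areal scale = k² = sec²φ = 1/cos²(70.5°) = 1/0.3338² = 8.974.
True area = apparent / (areal scale) = 170000 / 8.974 ≈ 18900 km².

18900 km²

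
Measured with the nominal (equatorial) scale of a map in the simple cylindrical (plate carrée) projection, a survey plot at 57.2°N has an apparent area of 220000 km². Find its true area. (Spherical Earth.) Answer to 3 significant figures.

In the plate carrée (x = Rλ, y = Rφ), meridians are true-scale (h = 1) and parallels are stretched by k = sec φ.
Areal scale = h·k = 1 × sec φ; at 57.2°, h = 1.000, k = 1.846, so h·k = 1.846.
True area = apparent / (areal scale) = 220000 / 1.846 ≈ 119000 km².

119000 km²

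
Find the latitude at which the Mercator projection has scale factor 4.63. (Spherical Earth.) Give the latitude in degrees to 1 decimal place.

77.5°

Mercator scale is k = sec φ = 1/cos φ.
1/cos φ = 4.63  ⇒  cos φ = 0.2160  ⇒  φ = arccos(0.2160) ≈ 77.5°.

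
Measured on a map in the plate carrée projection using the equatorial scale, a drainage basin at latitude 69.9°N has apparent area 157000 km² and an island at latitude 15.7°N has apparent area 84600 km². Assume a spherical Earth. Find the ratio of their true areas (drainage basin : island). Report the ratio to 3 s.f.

0.662

On the plate carrée, areal scale = h·k = 1 × sec φ, so true area = apparent × cos φ.
True area of drainage basin: 157000 × cos(69.9°) = 157000 × 0.3437 = 53950 km².
True area of island: 84600 × cos(15.7°) = 84600 × 0.9627 = 81440 km².
Ratio = 53950 / 81440 ≈ 0.662.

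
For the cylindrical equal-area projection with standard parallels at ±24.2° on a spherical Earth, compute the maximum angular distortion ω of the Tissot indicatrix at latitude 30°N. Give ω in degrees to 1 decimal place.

5.9°

A cylindrical equal-area projection with standard parallel φ₀ has meridian scale h = cos φ / cos φ₀ and parallel scale k = cos φ₀ / cos φ (so areas are preserved, h·k = 1).
At 30°: h = 0.9495, k = 1.053; principal scales a = 1.053, b = 0.9495.
sin(ω/2) = (a − b)/(a + b) = 0.1038/2.003 = 0.05181, so ω = 2 arcsin(0.05181) ≈ 5.9°.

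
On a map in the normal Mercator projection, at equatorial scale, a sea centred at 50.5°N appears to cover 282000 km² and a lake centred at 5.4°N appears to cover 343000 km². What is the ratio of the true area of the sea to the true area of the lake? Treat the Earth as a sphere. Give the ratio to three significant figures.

0.336

Since Mercator area scale is 1/cos²φ, the true area equals the apparent area multiplied by cos²φ.
True area of sea: 282000 × cos²(50.5°) = 282000 × 0.4046 = 114100 km².
True area of lake: 343000 × cos²(5.4°) = 343000 × 0.9911 = 340000 km².
Ratio = 114100 / 340000 ≈ 0.336.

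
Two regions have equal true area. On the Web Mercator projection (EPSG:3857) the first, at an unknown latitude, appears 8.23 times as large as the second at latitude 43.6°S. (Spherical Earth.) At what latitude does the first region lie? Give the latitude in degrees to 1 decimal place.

Mercator areal scale is sec²φ, so apparent-area ratio = sec²φ₁ / sec²φ₂ = cos²φ₂ / cos²φ₁.
cos²φ₂ / cos²φ₁ = 8.23  ⇒  cos φ₁ = cos 43.6° / √8.23 = 0.7242/2.869 = 0.2524.
φ₁ = arccos(0.2524) ≈ 75.4°.

75.4°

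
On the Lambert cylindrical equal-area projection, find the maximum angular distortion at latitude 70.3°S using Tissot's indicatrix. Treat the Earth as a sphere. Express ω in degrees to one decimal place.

105.5°

The Lambert cylindrical equal-area projection is the cylindrical equal-area projection with its standard parallel at the equator (φ₀ = 0). A cylindrical equal-area projection with standard parallel φ₀ has meridian scale h = cos φ / cos φ₀ and parallel scale k = cos φ₀ / cos φ (so areas are preserved, h·k = 1).
At 70.3°: h = 0.3371, k = 2.967; principal scales a = 2.967, b = 0.3371.
sin(ω/2) = (a − b)/(a + b) = 2.629/3.304 = 0.7959, so ω = 2 arcsin(0.7959) ≈ 105.5°.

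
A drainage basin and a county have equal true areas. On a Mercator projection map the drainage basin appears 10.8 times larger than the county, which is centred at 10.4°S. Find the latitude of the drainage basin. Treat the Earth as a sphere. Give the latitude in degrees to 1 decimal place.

72.6°

Mercator areal scale is sec²φ, so apparent-area ratio = sec²φ₁ / sec²φ₂ = cos²φ₂ / cos²φ₁.
cos²φ₂ / cos²φ₁ = 10.8  ⇒  cos φ₁ = cos 10.4° / √10.8 = 0.9836/3.286 = 0.2993.
φ₁ = arccos(0.2993) ≈ 72.6°.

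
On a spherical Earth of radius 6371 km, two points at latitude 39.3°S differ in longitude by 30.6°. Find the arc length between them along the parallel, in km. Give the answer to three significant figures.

Arc length along a parallel = R cos φ · Δλ (with Δλ in radians).
= 6371 × cos 39.3° × (30.6° × π/180) = 6371 × 0.7738 × 0.5341 ≈ 2630 km.

2630 km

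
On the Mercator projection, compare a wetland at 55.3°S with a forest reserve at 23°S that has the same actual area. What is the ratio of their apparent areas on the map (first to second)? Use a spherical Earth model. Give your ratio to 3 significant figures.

2.61

Mercator is conformal with k = sec φ, so areal scale = k² = sec²φ.
At 55.3°: sec²(55.3°) = 1/0.5693² = 3.086.
At 23°: sec²(23°) = 1/0.9205² = 1.180.
Ratio = 3.086/1.180 = cos²(23°)/cos²(55.3°) ≈ 2.61.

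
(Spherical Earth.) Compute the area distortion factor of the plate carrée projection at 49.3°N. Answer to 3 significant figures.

1.53

In the plate carrée (x = Rλ, y = Rφ), meridians are true-scale (h = 1) and parallels are stretched by k = sec φ.
Areal scale = h·k = 1 × sec φ; at 49.3°, h = 1.000, k = 1.534, so h·k = 1.534.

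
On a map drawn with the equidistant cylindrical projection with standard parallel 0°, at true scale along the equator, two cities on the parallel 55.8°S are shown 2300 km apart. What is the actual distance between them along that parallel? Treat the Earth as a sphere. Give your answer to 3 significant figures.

In the plate carrée (x = Rλ, y = Rφ), meridians are true-scale (h = 1) and parallels are stretched by k = sec φ.
Along the parallel at 55.8°, map distances are exaggerated by k = sec 55.8° = 1.779.
True distance = 2300 / 1.779 = 2300 × cos 55.8° ≈ 1290 km.

1290 km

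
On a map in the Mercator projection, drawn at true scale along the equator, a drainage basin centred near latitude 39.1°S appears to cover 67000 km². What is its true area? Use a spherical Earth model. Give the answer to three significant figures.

Mercator is conformal, so the point scale is isotropic: h = k = sec φ = 1/cos φ.
Areal scale = k² = sec²φ = 1/cos²(39.1°) = 1/0.7760² = 1.660.
True area = apparent / (areal scale) = 67000 / 1.660 ≈ 40400 km².

40400 km²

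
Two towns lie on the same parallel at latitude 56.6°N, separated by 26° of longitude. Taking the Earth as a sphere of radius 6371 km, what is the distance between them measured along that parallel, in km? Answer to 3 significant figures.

Arc length along a parallel = R cos φ · Δλ (with Δλ in radians).
= 6371 × cos 56.6° × (26° × π/180) = 6371 × 0.5505 × 0.4538 ≈ 1590 km.

1590 km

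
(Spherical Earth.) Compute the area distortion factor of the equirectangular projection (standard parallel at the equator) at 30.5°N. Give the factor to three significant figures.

1.16

For the equirectangular projection with φ₀ = 0 (plate carrée), h = 1 along meridians and k = sec φ along parallels.
Areal scale = h·k = 1 × sec φ; at 30.5°, h = 1.000, k = 1.161, so h·k = 1.161.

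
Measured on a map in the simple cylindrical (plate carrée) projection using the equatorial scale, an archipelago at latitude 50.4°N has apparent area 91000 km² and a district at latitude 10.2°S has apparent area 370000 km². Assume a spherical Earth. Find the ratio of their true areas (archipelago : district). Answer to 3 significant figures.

On the plate carrée, areal scale = h·k = 1 × sec φ, so true area = apparent × cos φ.
True area of archipelago: 91000 × cos(50.4°) = 91000 × 0.6374 = 58010 km².
True area of district: 370000 × cos(10.2°) = 370000 × 0.9842 = 364200 km².
Ratio = 58010 / 364200 ≈ 0.159.

0.159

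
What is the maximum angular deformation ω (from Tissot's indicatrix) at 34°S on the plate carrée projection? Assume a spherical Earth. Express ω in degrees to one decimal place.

10.7°

Plate carrée maps x = Rλ, y = Rφ. The meridian scale is h = 1 and the parallel scale is k = 1/cos φ = sec φ.
At 34°: h = 1.000, k = 1.206; principal scales a = 1.206, b = 1.000.
sin(ω/2) = (a − b)/(a + b) = 0.2062/2.206 = 0.09347, so ω = 2 arcsin(0.09347) ≈ 10.7°.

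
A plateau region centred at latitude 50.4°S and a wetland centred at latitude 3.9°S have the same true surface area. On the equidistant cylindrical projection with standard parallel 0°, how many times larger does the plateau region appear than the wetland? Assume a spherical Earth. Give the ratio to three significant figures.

1.57

For the equirectangular projection with φ₀ = 0 (plate carrée), h = 1 along meridians and k = sec φ along parallels.
Areal scale at 50.4°: h·k = 1.000 × 1.569 = 1.569.
Areal scale at 3.9°: h·k = 1.000 × 1.002 = 1.002.
Ratio = 1.569/1.002 ≈ 1.57.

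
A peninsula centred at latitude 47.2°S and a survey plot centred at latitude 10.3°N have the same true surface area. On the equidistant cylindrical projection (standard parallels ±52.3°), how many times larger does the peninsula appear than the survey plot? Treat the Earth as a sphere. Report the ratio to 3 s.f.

1.45

In the equirectangular projection with standard parallel φ₀ = 52.3° (x = Rλ cos φ₀, y = Rφ), meridians are true-scale (h = 1) and the parallel scale is k = cos φ₀ / cos φ.
Areal scale at 47.2°: h·k = 1.000 × 0.9000 = 0.9000.
Areal scale at 10.3°: h·k = 1.000 × 0.6215 = 0.6215.
Ratio = 0.9000/0.6215 ≈ 1.45.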